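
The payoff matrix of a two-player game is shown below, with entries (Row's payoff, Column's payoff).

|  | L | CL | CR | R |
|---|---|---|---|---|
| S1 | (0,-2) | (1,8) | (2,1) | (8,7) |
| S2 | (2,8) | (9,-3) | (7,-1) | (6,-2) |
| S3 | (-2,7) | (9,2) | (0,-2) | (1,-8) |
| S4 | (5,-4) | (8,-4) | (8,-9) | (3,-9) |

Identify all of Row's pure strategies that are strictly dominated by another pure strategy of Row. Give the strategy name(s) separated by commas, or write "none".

none

Nothing dominates S1: S2 at R (8>6); S3 at L (0>-2); S4 at R (8>3).
S2 is not dominated — it holds its own against S1 at L (2>0); S3 at L (2>-2); S4 at CL (9>8).
S3 is not dominated — it holds its own against S1 at CL (9>1); S2 at CL (9=9); S4 at CL (9>8).
Nothing dominates S4: S1 at L (5>0); S2 at L (5>2); S3 at L (5>-2).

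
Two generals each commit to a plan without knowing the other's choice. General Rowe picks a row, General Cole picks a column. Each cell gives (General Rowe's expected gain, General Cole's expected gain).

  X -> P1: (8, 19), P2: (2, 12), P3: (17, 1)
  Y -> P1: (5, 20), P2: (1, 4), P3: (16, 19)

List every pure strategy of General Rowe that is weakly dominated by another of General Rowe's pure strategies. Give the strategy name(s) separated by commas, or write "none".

X: no other strategy beats it everywhere (Y at P1 (8>5)).
Y: dominated, since X does at least as well everywhere (P1: 8>5, P2: 2>1, P3: 17>16).

Y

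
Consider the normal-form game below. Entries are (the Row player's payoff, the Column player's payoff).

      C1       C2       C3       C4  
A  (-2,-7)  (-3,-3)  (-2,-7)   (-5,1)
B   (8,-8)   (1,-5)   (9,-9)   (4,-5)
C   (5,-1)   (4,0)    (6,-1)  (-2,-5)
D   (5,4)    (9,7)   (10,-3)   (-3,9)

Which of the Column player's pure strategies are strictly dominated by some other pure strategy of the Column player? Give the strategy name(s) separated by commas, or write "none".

C1, C3

C1 is strictly dominated by C2 (A: -3>-7, B: -5>-8, C: 0>-1, D: 7>4).
C2: no other strategy beats it everywhere (C1 at A (-3>-7); C3 at A (-3>-7); C4 at B (-5=-5)).
C3: dominated, since C2 does at least as well everywhere (A: -3>-7, B: -5>-9, C: 0>-1, D: 7>-3).
Nothing dominates C4: C1 at A (1>-7); C2 at A (1>-3); C3 at A (1>-7).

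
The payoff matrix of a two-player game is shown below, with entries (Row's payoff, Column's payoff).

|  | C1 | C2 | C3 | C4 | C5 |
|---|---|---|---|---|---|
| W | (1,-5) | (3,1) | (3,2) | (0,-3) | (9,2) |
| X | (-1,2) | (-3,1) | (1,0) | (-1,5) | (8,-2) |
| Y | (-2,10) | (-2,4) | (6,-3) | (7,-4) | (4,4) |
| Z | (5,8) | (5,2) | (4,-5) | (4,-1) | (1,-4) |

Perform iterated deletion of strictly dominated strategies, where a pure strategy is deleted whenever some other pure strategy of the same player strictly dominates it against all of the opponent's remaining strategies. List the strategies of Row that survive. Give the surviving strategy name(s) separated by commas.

Row's strategy X is strictly dominated by W (C1: 1>-1, C2: 3>-3, C3: 3>1, C4: 0>-1, C5: 9>8) and is removed.
Column C4 is eliminated: C2 beats it against every remaining row (W: 1>-3, Y: 4>-4, Z: 2>-1).
Among the remaining strategies, none is strictly dominated by another pure strategy of the same player, so the elimination stops.
Surviving strategies — Row: {W, Y, Z}; Column: {C1, C2, C3, C5}.

W, Y, Z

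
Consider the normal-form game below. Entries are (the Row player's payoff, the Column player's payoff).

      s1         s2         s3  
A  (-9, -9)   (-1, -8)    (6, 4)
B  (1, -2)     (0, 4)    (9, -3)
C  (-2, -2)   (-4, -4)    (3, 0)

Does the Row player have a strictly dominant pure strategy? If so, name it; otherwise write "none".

B vs A: s1: 1>-9, s2: 0>-1, s3: 9>6.
B vs C: s1: 1>-2, s2: 0>-4, s3: 9>3.
B strictly beats every other strategy against every opponent action, so it is strictly dominant.

B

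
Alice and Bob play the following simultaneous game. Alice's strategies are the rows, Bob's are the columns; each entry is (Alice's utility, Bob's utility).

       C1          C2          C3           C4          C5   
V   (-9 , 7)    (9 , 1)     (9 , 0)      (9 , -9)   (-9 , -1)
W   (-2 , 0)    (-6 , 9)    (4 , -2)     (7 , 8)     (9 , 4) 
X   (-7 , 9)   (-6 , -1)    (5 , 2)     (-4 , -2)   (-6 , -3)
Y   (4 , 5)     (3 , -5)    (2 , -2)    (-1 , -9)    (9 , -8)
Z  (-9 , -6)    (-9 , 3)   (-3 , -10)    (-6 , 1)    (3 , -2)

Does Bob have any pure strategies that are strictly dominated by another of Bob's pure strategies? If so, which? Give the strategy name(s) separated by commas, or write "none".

C3, C4, C5

Nothing dominates C1: C2 at V (7>1); C3 at V (7>0); C4 at V (7>-9); C5 at V (7>-1).
C2: no other strategy beats it everywhere (C1 at W (9>0); C3 at V (1>0); C4 at V (1>-9); C5 at V (1>-1)).
C3: dominated, since C1 does at least as well everywhere (V: 7>0, W: 0>-2, X: 9>2, Y: 5>-2, Z: -6>-10).
C4 is strictly dominated by C2 (V: 1>-9, W: 9>8, X: -1>-2, Y: -5>-9, Z: 3>1).
C5: dominated, since C2 does at least as well everywhere (V: 1>-1, W: 9>4, X: -1>-3, Y: -5>-8, Z: 3>-2).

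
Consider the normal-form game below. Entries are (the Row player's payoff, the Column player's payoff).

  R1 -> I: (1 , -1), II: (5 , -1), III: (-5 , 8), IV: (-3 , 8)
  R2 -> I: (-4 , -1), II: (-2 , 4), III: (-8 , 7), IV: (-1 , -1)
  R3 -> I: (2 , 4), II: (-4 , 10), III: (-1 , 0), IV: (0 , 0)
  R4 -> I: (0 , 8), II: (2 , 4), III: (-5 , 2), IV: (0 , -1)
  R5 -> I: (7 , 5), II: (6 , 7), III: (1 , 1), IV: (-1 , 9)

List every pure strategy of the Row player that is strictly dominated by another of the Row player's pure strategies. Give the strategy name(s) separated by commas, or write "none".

R1: dominated, since R5 does at least as well everywhere (I: 7>1, II: 6>5, III: 1>-5, IV: -1>-3).
R2 is strictly dominated by R4 (I: 0>-4, II: 2>-2, III: -5>-8, IV: 0>-1).
Nothing dominates R3: R1 at I (2>1); R2 at I (2>-4); R4 at I (2>0); R5 at IV (0>-1).
R4: no other strategy beats it everywhere (R1 at III (-5=-5); R2 at I (0>-4); R3 at II (2>-4); R5 at IV (0>-1)).
R5: no other strategy beats it everywhere (R1 at I (7>1); R2 at I (7>-4); R3 at I (7>2); R4 at I (7>0)).

R1, R2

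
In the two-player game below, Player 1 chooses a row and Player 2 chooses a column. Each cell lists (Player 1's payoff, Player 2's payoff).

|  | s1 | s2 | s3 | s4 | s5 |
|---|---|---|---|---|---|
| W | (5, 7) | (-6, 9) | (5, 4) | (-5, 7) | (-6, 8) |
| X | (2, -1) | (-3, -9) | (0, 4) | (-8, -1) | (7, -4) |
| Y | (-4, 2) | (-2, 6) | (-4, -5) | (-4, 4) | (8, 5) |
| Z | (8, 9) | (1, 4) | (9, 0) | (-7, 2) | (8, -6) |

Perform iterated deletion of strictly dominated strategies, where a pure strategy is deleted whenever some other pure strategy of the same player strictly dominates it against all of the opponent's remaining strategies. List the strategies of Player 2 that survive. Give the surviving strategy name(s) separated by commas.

For Player 1, Z strictly dominates X on the remaining columns (s1: 8>2, s2: 1>-3, s3: 9>0, s4: -7>-8, s5: 8>7); eliminate X.
For Player 2, s1 strictly dominates s3 on the remaining rows (W: 7>4, Y: 2>-5, Z: 9>0); eliminate s3.
Player 2's strategy s4 is strictly dominated by s2 (W: 9>7, Y: 6>4, Z: 4>2) and is removed.
Player 1's strategy W is strictly dominated by Z (s1: 8>5, s2: 1>-6, s5: 8>-6) and is removed.
Column s5 is eliminated: s2 beats it against every remaining row (Y: 6>5, Z: 4>-6).
Row Y is eliminated: Z beats it against every remaining column (s1: 8>-4, s2: 1>-2).
Player 2's strategy s2 is strictly dominated by s1 (Z: 9>4) and is removed.
Among the remaining strategies, none is strictly dominated by another pure strategy of the same player, so the elimination stops.
Surviving strategies — Player 1: {Z}; Player 2: {s1}.

s1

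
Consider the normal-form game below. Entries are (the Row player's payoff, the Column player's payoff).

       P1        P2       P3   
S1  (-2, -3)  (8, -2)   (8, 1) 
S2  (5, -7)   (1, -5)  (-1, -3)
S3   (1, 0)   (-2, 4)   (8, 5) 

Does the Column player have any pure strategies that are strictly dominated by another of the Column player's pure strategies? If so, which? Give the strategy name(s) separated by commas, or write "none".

P1 is strictly dominated by P2 (S1: -2>-3, S2: -5>-7, S3: 4>0).
P2: dominated, since P3 does at least as well everywhere (S1: 1>-2, S2: -3>-5, S3: 5>4).
Nothing dominates P3: P1 at S1 (1>-3); P2 at S1 (1>-2).

P1, P2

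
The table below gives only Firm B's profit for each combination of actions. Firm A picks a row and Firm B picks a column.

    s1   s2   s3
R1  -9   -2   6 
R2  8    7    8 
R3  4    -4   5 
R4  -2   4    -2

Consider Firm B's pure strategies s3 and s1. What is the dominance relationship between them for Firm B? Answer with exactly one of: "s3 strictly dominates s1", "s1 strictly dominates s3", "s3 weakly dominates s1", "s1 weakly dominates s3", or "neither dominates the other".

s3 weakly dominates s1

Compare s3 to s1 across every action of Firm A: R1: 6>-9, R2: 8=8, R3: 5>4, R4: -2=-2.
s3 is at least as good everywhere and strictly better somewhere (tied only at R2, R4), so s3 weakly but not strictly dominates s1.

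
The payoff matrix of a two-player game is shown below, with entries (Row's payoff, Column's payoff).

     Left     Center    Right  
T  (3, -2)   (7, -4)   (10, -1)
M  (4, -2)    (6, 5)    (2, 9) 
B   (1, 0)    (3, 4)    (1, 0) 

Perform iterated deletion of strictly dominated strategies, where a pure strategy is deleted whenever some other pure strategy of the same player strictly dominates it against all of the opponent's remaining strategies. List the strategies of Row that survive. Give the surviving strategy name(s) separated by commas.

T

For Row, T strictly dominates B on the remaining columns (Left: 3>1, Center: 7>3, Right: 10>1); eliminate B.
Column's strategy Left is strictly dominated by Right (T: -1>-2, M: 9>-2) and is removed.
For Row, T strictly dominates M on the remaining columns (Center: 7>6, Right: 10>2); eliminate M.
For Column, Right strictly dominates Center on the remaining rows (T: -1>-4); eliminate Center.
Among the remaining strategies, none is strictly dominated by another pure strategy of the same player, so the elimination stops.
Surviving strategies — Row: {T}; Column: {Right}.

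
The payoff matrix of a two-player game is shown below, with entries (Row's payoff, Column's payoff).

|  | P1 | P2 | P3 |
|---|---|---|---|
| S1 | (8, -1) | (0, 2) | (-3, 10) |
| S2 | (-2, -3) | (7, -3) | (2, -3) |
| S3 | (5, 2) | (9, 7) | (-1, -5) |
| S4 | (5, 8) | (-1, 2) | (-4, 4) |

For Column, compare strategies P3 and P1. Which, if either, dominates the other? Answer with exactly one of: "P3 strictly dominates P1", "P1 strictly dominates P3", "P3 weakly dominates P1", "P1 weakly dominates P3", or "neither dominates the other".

Compare P3 to P1 across each opponent action: S1: 10>-1, S2: -3=-3, S3: -5<2, S4: 4<8.
P3 does better at S1 but worse at S3, S4; neither strategy dominates the other.

neither dominates the other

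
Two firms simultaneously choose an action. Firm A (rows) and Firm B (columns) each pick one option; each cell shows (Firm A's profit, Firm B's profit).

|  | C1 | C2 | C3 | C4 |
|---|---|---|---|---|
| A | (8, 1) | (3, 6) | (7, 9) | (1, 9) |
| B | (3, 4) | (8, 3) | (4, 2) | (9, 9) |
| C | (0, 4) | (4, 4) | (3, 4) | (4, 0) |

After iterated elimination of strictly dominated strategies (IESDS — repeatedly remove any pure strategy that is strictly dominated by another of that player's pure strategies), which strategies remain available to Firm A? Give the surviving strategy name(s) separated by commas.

Row C is eliminated: B beats it against every remaining column (C1: 3>0, C2: 8>4, C3: 4>3, C4: 9>4).
Firm B's strategy C1 is strictly dominated by C4 (A: 9>1, B: 9>4) and is removed.
Column C2 is eliminated: C4 beats it against every remaining row (A: 9>6, B: 9>3).
Among the remaining strategies, none is strictly dominated by another pure strategy of the same player, so the elimination stops.
Surviving strategies — Firm A: {A, B}; Firm B: {C3, C4}.

A, B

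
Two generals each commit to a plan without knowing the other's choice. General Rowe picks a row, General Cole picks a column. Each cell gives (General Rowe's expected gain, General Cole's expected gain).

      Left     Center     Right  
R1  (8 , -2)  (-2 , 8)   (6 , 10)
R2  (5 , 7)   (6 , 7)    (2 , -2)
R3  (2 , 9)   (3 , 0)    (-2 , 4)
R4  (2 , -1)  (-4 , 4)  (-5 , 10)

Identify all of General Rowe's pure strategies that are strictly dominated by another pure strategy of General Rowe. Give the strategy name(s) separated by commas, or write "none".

R3, R4

Nothing dominates R1: R2 at Left (8>5); R3 at Left (8>2); R4 at Left (8>2).
Nothing dominates R2: R1 at Center (6>-2); R3 at Left (5>2); R4 at Left (5>2).
R2 strictly dominates R3 — Left: 5>2, Center: 6>3, Right: 2>-2.
R4 is strictly dominated by R1 (Left: 8>2, Center: -2>-4, Right: 6>-5).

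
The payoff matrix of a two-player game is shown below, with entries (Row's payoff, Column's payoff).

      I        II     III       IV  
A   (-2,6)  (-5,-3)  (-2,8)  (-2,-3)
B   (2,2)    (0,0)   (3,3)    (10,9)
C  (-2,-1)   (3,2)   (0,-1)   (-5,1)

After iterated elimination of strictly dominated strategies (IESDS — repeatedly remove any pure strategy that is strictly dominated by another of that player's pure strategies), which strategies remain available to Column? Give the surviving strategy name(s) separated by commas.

II, IV

For Row, B strictly dominates A on the remaining columns (I: 2>-2, II: 0>-5, III: 3>-2, IV: 10>-2); eliminate A.
Column I is eliminated: IV beats it against every remaining row (B: 9>2, C: 1>-1).
Column III is eliminated: IV beats it against every remaining row (B: 9>3, C: 1>-1).
Among the remaining strategies, none is strictly dominated by another pure strategy of the same player, so the elimination stops.
Surviving strategies — Row: {B, C}; Column: {II, IV}.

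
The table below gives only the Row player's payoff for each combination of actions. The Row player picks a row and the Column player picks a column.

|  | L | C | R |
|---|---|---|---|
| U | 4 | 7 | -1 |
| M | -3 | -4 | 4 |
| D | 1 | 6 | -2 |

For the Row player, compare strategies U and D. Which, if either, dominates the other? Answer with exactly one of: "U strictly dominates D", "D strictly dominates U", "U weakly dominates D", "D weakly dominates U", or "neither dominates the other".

Compare U to D across each opponent action: L: 4>1, C: 7>6, R: -1>-2.
U gives a strictly higher payoff against each opponent action, so U strictly dominates D.

U strictly dominates D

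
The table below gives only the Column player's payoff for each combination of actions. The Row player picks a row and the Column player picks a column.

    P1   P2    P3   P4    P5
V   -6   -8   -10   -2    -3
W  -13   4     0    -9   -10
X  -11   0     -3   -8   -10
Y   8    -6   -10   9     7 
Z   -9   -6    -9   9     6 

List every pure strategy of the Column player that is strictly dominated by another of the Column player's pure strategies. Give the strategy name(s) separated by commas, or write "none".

P1, P3, P5

P1: dominated, since P4 does at least as well everywhere (V: -2>-6, W: -9>-13, X: -8>-11, Y: 9>8, Z: 9>-9).
Nothing dominates P2: P1 at W (4>-13); P3 at V (-8>-10); P4 at W (4>-9); P5 at W (4>-10).
P3: dominated, since P2 does at least as well everywhere (V: -8>-10, W: 4>0, X: 0>-3, Y: -6>-10, Z: -6>-9).
Nothing dominates P4: P1 at V (-2>-6); P2 at V (-2>-8); P3 at V (-2>-10); P5 at V (-2>-3).
P4 strictly dominates P5 — V: -2>-3, W: -9>-10, X: -8>-10, Y: 9>7, Z: 9>6.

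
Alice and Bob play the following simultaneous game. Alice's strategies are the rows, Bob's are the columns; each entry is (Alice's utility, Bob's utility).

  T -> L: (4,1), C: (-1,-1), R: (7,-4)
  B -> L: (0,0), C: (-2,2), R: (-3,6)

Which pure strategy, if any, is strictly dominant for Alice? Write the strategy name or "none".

T

T vs B: L: 4>0, C: -1>-2, R: 7>-3.
T strictly beats every other strategy against every opponent action, so it is strictly dominant.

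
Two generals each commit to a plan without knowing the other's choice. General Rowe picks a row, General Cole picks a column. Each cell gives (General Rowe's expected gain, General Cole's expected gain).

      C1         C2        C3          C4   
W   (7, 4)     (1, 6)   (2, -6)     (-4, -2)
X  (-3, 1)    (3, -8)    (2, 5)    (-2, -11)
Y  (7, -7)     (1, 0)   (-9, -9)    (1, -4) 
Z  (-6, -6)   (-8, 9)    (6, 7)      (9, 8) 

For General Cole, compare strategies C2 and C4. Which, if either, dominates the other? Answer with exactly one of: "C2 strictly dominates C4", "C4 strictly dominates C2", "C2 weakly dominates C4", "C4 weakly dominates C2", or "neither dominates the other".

C2 strictly dominates C4

Compare C2 to C4 across each choice by General Rowe: W: 6>-2, X: -8>-11, Y: 0>-4, Z: 9>8.
Every comparison favours C2, so C2 strictly dominates C4.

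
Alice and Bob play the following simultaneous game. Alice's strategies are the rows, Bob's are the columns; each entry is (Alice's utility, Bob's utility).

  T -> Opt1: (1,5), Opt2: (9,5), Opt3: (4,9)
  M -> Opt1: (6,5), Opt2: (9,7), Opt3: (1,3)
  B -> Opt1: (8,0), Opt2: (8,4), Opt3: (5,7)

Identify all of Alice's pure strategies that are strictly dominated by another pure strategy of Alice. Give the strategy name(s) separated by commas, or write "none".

T is not dominated — it holds its own against M at Opt2 (9=9); B at Opt2 (9>8).
Nothing dominates M: T at Opt1 (6>1); B at Opt2 (9>8).
Nothing dominates B: T at Opt1 (8>1); M at Opt1 (8>6).

none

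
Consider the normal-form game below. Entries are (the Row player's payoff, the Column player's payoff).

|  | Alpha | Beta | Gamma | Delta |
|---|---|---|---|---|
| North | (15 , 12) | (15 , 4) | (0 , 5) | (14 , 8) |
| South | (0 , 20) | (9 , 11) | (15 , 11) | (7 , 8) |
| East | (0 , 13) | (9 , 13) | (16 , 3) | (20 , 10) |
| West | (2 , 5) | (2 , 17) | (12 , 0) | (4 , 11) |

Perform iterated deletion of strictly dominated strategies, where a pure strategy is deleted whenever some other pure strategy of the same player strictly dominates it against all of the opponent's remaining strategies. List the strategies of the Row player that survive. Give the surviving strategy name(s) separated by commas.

North

The Column player's strategy Gamma is strictly dominated by Alpha (North: 12>5, South: 20>11, East: 13>3, West: 5>0) and is removed.
For the Row player, North strictly dominates South on the remaining columns (Alpha: 15>0, Beta: 15>9, Delta: 14>7); eliminate South.
Row West is eliminated: North beats it against every remaining column (Alpha: 15>2, Beta: 15>2, Delta: 14>4).
For the Column player, Alpha strictly dominates Delta on the remaining rows (North: 12>8, East: 13>10); eliminate Delta.
Row East is eliminated: North beats it against every remaining column (Alpha: 15>0, Beta: 15>9).
For the Column player, Alpha strictly dominates Beta on the remaining rows (North: 12>4); eliminate Beta.
Among the remaining strategies, none is strictly dominated by another pure strategy of the same player, so the elimination stops.
Surviving strategies — the Row player: {North}; the Column player: {Alpha}.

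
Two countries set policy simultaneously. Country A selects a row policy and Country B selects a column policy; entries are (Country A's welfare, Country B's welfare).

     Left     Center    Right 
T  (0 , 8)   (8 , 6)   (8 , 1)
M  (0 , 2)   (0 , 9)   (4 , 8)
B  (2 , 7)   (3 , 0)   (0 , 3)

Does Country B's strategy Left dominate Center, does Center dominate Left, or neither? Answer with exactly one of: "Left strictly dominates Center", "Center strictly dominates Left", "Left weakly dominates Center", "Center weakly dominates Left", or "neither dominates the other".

Left's payoffs vs Center's, by Country A's action — T: 8>6, M: 2<9, B: 7>0.
Left does better at T, B but worse at M; neither strategy dominates the other.

neither dominates the other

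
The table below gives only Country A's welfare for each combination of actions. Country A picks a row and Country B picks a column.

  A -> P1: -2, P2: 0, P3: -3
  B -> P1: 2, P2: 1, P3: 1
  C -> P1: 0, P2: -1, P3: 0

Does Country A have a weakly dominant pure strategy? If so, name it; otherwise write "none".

B vs A: P1: 2>-2, P2: 1>0, P3: 1>-3.
B vs C: P1: 2>0, P2: 1>-1, P3: 1>0.
B is at least as good as every other strategy against every opponent action, so it is weakly dominant.

B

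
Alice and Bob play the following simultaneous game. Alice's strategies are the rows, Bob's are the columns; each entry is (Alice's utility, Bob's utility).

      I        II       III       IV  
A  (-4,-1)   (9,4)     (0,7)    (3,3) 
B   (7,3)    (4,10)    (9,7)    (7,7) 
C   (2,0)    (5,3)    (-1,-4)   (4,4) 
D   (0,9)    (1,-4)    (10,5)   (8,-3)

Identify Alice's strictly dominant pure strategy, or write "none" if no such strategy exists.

none

A fails to dominate B at I (-4<7).
B fails to dominate A at II (4<9).
C fails to dominate A at II (5<9).
D fails to dominate A at II (1<9).
No single strategy dominates all the others.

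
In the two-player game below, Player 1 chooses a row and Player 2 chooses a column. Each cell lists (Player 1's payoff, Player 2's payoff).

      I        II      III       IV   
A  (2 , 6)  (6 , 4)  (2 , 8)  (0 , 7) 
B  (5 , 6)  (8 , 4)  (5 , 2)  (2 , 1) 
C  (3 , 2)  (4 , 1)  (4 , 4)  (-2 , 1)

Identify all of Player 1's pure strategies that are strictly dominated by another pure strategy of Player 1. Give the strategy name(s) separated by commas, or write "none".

A, C

A is strictly dominated by B (I: 5>2, II: 8>6, III: 5>2, IV: 2>0).
B is not dominated — it holds its own against A at I (5>2); C at I (5>3).
B strictly dominates C — I: 5>3, II: 8>4, III: 5>4, IV: 2>-2.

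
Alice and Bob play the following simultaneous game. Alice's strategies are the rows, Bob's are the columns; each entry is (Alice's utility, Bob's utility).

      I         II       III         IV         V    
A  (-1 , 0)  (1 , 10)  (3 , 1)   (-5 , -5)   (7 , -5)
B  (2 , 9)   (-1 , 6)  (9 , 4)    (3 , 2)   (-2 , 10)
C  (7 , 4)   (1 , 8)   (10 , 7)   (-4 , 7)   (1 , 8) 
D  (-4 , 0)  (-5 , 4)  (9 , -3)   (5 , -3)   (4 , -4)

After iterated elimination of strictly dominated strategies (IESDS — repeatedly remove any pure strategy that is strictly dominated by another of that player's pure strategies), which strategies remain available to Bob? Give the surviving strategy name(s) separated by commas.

For Bob, II strictly dominates III on the remaining rows (A: 10>1, B: 6>4, C: 8>7, D: 4>-3); eliminate III.
Column IV is eliminated: II beats it against every remaining row (A: 10>-5, B: 6>2, C: 8>7, D: 4>-3).
For Alice, C strictly dominates B on the remaining columns (I: 7>2, II: 1>-1, V: 1>-2); eliminate B.
Alice's strategy D is strictly dominated by A (I: -1>-4, II: 1>-5, V: 7>4) and is removed.
Column I is eliminated: II beats it against every remaining row (A: 10>0, C: 8>4).
Among the remaining strategies, none is strictly dominated by another pure strategy of the same player, so the elimination stops.
Surviving strategies — Alice: {A, C}; Bob: {II, V}.

II, V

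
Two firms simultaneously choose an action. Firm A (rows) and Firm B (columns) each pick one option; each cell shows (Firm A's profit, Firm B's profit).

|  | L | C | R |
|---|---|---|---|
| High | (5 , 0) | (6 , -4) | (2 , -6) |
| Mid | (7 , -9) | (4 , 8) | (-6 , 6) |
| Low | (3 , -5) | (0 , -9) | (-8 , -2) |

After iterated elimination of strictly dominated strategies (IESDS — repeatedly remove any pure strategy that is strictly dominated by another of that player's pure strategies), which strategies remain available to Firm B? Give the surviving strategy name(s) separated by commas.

Row Low is eliminated: High beats it against every remaining column (L: 5>3, C: 6>0, R: 2>-8).
Firm B's strategy R is strictly dominated by C (High: -4>-6, Mid: 8>6) and is removed.
Among the remaining strategies, none is strictly dominated by another pure strategy of the same player, so the elimination stops.
Surviving strategies — Firm A: {High, Mid}; Firm B: {L, C}.

L, C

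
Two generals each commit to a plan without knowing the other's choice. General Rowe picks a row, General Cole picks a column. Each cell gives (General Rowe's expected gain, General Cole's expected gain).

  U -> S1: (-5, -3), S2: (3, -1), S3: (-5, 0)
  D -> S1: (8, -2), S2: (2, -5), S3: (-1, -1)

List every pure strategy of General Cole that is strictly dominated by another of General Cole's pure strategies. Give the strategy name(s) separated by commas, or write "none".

S1, S2

S3 strictly dominates S1 — U: 0>-3, D: -1>-2.
S3 strictly dominates S2 — U: 0>-1, D: -1>-5.
S3 is not dominated — it holds its own against S1 at U (0>-3); S2 at U (0>-1).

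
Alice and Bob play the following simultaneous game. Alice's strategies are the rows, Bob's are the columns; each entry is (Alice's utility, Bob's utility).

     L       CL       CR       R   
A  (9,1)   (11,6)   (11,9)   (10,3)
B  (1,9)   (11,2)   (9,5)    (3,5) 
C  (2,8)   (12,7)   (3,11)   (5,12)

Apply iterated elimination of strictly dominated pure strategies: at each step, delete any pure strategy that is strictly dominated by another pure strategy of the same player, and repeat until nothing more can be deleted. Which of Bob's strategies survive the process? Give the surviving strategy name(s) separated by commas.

For Bob, CR strictly dominates CL on the remaining rows (A: 9>6, B: 5>2, C: 11>7); eliminate CL.
For Alice, A strictly dominates B on the remaining columns (L: 9>1, CR: 11>9, R: 10>3); eliminate B.
For Alice, A strictly dominates C on the remaining columns (L: 9>2, CR: 11>3, R: 10>5); eliminate C.
For Bob, CR strictly dominates L on the remaining rows (A: 9>1); eliminate L.
For Bob, CR strictly dominates R on the remaining rows (A: 9>3); eliminate R.
Among the remaining strategies, none is strictly dominated by another pure strategy of the same player, so the elimination stops.
Surviving strategies — Alice: {A}; Bob: {CR}.

CR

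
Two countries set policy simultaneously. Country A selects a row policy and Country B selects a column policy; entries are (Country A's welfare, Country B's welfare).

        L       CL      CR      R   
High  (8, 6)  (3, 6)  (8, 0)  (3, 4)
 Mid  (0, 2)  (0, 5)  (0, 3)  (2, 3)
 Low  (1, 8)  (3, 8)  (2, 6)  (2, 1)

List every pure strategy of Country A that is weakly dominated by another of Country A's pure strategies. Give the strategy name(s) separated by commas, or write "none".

Mid, Low

High is not dominated — it holds its own against Mid at L (8>0); Low at L (8>1).
High weakly dominates Mid — L: 8>0, CL: 3>0, CR: 8>0, R: 3>2.
Low: dominated, since High does at least as well everywhere (L: 8>1, CL: 3=3, CR: 8>2, R: 3>2).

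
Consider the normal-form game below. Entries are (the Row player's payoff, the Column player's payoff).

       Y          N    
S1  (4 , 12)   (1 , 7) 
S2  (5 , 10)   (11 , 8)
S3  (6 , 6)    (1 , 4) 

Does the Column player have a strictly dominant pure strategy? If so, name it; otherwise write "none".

Y

Y vs N: S1: 12>7, S2: 10>8, S3: 6>4.
Y strictly beats every other strategy against every opponent action, so it is strictly dominant.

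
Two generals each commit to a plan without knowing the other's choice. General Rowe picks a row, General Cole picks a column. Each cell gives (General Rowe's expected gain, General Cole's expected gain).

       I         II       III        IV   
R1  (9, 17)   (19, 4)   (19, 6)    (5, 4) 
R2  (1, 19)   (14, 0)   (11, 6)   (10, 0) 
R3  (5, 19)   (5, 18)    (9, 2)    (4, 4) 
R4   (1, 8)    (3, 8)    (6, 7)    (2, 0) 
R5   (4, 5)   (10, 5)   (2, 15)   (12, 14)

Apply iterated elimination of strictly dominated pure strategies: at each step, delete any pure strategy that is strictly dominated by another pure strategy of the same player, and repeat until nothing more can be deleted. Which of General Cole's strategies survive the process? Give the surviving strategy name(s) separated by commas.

I

For General Rowe, R1 strictly dominates R3 on the remaining columns (I: 9>5, II: 19>5, III: 19>9, IV: 5>4); eliminate R3.
Row R4 is eliminated: R1 beats it against every remaining column (I: 9>1, II: 19>3, III: 19>6, IV: 5>2).
General Cole's strategy II is strictly dominated by III (R1: 6>4, R2: 6>0, R5: 15>5) and is removed.
Column IV is eliminated: III beats it against every remaining row (R1: 6>4, R2: 6>0, R5: 15>14).
General Rowe's strategy R2 is strictly dominated by R1 (I: 9>1, III: 19>11) and is removed.
For General Rowe, R1 strictly dominates R5 on the remaining columns (I: 9>4, III: 19>2); eliminate R5.
Column III is eliminated: I beats it against every remaining row (R1: 17>6).
Among the remaining strategies, none is strictly dominated by another pure strategy of the same player, so the elimination stops.
Surviving strategies — General Rowe: {R1}; General Cole: {I}.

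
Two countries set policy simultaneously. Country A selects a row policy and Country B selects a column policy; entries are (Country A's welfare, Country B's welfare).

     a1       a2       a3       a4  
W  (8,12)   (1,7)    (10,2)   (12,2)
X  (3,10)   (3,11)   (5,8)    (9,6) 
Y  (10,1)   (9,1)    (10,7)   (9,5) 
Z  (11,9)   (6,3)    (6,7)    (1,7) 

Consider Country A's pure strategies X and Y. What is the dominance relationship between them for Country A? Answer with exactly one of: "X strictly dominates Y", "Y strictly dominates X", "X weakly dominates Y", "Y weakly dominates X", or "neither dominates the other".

X's payoffs vs Y's, by Country B's action — a1: 3<10, a2: 3<9, a3: 5<10, a4: 9=9.
Y is at least as good everywhere and strictly better somewhere (tied at a4), so Y weakly dominates X.

Y weakly dominates X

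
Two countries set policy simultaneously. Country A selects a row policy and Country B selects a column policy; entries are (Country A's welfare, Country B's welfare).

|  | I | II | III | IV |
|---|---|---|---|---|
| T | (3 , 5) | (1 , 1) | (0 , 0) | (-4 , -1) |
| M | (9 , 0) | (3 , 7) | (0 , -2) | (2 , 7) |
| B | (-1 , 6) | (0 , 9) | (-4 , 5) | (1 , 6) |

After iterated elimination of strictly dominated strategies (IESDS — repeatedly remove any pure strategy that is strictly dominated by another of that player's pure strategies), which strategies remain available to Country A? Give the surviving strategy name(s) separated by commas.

For Country A, M strictly dominates B on the remaining columns (I: 9>-1, II: 3>0, III: 0>-4, IV: 2>1); eliminate B.
For Country B, I strictly dominates III on the remaining rows (T: 5>0, M: 0>-2); eliminate III.
Row T is eliminated: M beats it against every remaining column (I: 9>3, II: 3>1, IV: 2>-4).
Column I is eliminated: II beats it against every remaining row (M: 7>0).
Among the remaining strategies, none is strictly dominated by another pure strategy of the same player, so the elimination stops.
Surviving strategies — Country A: {M}; Country B: {II, IV}.

M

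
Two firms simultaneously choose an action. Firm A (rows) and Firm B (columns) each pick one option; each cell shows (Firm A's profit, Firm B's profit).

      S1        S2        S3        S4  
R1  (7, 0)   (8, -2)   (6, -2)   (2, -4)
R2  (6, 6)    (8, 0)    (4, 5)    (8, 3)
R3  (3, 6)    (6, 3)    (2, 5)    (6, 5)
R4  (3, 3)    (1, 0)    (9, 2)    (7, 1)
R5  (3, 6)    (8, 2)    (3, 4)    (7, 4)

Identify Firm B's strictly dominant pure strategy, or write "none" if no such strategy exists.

S1 vs S2: R1: 0>-2, R2: 6>0, R3: 6>3, R4: 3>0, R5: 6>2.
S1 vs S3: R1: 0>-2, R2: 6>5, R3: 6>5, R4: 3>2, R5: 6>4.
S1 vs S4: R1: 0>-4, R2: 6>3, R3: 6>5, R4: 3>1, R5: 6>4.
S1 strictly beats every other strategy against every opponent action, so it is strictly dominant.

S1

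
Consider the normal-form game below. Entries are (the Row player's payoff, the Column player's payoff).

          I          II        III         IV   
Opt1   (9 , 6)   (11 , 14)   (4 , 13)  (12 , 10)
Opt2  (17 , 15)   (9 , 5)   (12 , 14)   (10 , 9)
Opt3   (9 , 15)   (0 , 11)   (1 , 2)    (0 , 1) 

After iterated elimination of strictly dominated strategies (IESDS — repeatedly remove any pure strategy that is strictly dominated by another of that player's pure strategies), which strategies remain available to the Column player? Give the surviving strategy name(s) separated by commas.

I, II, III

Row Opt3 is eliminated: Opt2 beats it against every remaining column (I: 17>9, II: 9>0, III: 12>1, IV: 10>0).
Column IV is eliminated: III beats it against every remaining row (Opt1: 13>10, Opt2: 14>9).
Among the remaining strategies, none is strictly dominated by another pure strategy of the same player, so the elimination stops.
Surviving strategies — the Row player: {Opt1, Opt2}; the Column player: {I, II, III}.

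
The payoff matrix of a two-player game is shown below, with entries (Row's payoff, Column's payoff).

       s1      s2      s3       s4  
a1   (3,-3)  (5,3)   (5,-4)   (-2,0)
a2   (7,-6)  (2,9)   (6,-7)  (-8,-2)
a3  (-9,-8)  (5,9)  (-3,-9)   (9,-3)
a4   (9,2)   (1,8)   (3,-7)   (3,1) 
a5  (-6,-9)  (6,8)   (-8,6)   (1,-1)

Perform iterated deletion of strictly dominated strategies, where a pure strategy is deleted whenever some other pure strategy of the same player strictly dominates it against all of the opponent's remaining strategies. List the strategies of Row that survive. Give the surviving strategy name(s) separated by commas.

a5

Column s1 is eliminated: s2 beats it against every remaining row (a1: 3>-3, a2: 9>-6, a3: 9>-8, a4: 8>2, a5: 8>-9).
Column's strategy s3 is strictly dominated by s2 (a1: 3>-4, a2: 9>-7, a3: 9>-9, a4: 8>-7, a5: 8>6) and is removed.
Row a1 is eliminated: a5 beats it against every remaining column (s2: 6>5, s4: 1>-2).
Row a2 is eliminated: a3 beats it against every remaining column (s2: 5>2, s4: 9>-8).
Row's strategy a4 is strictly dominated by a3 (s2: 5>1, s4: 9>3) and is removed.
Column's strategy s4 is strictly dominated by s2 (a3: 9>-3, a5: 8>-1) and is removed.
Row a3 is eliminated: a5 beats it against every remaining column (s2: 6>5).
Among the remaining strategies, none is strictly dominated by another pure strategy of the same player, so the elimination stops.
Surviving strategies — Row: {a5}; Column: {s2}.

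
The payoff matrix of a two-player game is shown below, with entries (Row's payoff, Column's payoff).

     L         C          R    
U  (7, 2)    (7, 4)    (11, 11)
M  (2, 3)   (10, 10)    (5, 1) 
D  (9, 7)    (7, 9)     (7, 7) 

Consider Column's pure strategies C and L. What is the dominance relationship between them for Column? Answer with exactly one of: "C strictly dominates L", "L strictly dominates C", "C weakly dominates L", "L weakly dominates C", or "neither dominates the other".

Compare C to L across every action of Row: U: 4>2, M: 10>3, D: 9>7.
Every comparison favours C, so C strictly dominates L.

C strictly dominates L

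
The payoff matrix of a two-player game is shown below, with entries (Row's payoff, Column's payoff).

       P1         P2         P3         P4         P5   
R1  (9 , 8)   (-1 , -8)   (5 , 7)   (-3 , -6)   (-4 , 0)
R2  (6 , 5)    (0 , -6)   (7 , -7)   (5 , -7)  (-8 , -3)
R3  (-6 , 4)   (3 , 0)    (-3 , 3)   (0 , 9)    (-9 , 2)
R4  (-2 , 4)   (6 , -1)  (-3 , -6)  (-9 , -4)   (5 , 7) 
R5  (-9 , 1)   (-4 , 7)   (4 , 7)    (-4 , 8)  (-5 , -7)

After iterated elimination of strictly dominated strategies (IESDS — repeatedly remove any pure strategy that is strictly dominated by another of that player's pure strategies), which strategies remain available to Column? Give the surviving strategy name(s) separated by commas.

Row R5 is eliminated: R1 beats it against every remaining column (P1: 9>-9, P2: -1>-4, P3: 5>4, P4: -3>-4, P5: -4>-5).
For Column, P1 strictly dominates P2 on the remaining rows (R1: 8>-8, R2: 5>-6, R3: 4>0, R4: 4>-1); eliminate P2.
Row's strategy R3 is strictly dominated by R2 (P1: 6>-6, P3: 7>-3, P4: 5>0, P5: -8>-9) and is removed.
For Column, P1 strictly dominates P3 on the remaining rows (R1: 8>7, R2: 5>-7, R4: 4>-6); eliminate P3.
Column P4 is eliminated: P1 beats it against every remaining row (R1: 8>-6, R2: 5>-7, R4: 4>-4).
Row R2 is eliminated: R1 beats it against every remaining column (P1: 9>6, P5: -4>-8).
Among the remaining strategies, none is strictly dominated by another pure strategy of the same player, so the elimination stops.
Surviving strategies — Row: {R1, R4}; Column: {P1, P5}.

P1, P5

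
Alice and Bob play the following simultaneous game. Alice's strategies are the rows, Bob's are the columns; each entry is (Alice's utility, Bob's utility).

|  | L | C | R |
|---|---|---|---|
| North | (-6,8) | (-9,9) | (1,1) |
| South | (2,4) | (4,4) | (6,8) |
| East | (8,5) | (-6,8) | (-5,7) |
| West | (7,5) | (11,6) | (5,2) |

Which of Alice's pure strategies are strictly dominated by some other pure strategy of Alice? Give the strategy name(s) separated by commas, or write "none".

North

South strictly dominates North — L: 2>-6, C: 4>-9, R: 6>1.
South is not dominated — it holds its own against North at L (2>-6); East at C (4>-6); West at R (6>5).
East: no other strategy beats it everywhere (North at L (8>-6); South at L (8>2); West at L (8>7)).
West: no other strategy beats it everywhere (North at L (7>-6); South at L (7>2); East at C (11>-6)).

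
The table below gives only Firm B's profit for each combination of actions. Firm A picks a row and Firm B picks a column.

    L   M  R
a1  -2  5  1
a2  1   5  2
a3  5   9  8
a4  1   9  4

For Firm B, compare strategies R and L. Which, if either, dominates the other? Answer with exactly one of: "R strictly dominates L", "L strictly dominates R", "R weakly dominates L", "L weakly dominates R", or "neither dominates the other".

R strictly dominates L

Compare R to L across every action of Firm A: a1: 1>-2, a2: 2>1, a3: 8>5, a4: 4>1.
Every comparison favours R, so R strictly dominates L.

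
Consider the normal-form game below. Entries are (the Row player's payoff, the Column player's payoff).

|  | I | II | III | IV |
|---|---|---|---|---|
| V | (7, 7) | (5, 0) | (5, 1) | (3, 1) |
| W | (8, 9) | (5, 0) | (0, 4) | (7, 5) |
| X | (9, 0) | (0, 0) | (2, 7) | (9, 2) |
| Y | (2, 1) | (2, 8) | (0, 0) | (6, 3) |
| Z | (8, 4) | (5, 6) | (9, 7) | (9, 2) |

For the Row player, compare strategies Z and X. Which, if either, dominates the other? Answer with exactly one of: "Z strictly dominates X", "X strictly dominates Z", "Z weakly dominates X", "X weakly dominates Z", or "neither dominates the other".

Compare Z to X across each opponent action: I: 8<9, II: 5>0, III: 9>2, IV: 9=9.
Z does better at II, III but worse at I; neither strategy dominates the other.

neither dominates the other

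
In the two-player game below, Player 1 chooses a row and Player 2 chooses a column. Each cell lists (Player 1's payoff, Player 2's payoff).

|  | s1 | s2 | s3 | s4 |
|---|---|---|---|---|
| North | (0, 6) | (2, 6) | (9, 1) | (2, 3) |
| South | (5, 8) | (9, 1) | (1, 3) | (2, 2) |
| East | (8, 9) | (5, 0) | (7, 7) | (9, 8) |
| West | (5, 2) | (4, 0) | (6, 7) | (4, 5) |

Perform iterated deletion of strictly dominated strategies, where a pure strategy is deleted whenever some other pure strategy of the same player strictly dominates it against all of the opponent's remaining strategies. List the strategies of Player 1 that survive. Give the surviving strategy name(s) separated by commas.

For Player 1, East strictly dominates West on the remaining columns (s1: 8>5, s2: 5>4, s3: 7>6, s4: 9>4); eliminate West.
Column s3 is eliminated: s1 beats it against every remaining row (North: 6>1, South: 8>3, East: 9>7).
Player 1's strategy North is strictly dominated by East (s1: 8>0, s2: 5>2, s4: 9>2) and is removed.
Player 2's strategy s2 is strictly dominated by s1 (South: 8>1, East: 9>0) and is removed.
Row South is eliminated: East beats it against every remaining column (s1: 8>5, s4: 9>2).
For Player 2, s1 strictly dominates s4 on the remaining rows (East: 9>8); eliminate s4.
Among the remaining strategies, none is strictly dominated by another pure strategy of the same player, so the elimination stops.
Surviving strategies — Player 1: {East}; Player 2: {s1}.

East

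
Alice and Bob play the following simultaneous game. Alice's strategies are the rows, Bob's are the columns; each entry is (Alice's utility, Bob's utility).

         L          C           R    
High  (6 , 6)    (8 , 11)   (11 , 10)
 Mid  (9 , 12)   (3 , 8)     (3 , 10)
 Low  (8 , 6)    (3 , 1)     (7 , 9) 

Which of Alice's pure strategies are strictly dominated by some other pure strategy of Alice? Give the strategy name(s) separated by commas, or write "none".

none

Nothing dominates High: Mid at C (8>3); Low at C (8>3).
Mid is not dominated — it holds its own against High at L (9>6); Low at L (9>8).
Nothing dominates Low: High at L (8>6); Mid at C (3=3).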